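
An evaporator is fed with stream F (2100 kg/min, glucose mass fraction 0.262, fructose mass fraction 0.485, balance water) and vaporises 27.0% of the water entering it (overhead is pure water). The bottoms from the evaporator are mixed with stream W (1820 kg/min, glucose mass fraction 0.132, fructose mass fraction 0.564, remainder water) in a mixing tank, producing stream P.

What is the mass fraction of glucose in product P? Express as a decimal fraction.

Vapour removed = 0.270×0.253×2100 = 143.45 kg/min; concentrate = 1956.5 kg/min.
glucose reaching the mixer = 550.2 (from concentrate) + 1820×0.132 = 790.44 kg/min.
Product flow = 1956.5 + 1820 = 3776.5 kg/min; glucose fraction = 0.209.

0.209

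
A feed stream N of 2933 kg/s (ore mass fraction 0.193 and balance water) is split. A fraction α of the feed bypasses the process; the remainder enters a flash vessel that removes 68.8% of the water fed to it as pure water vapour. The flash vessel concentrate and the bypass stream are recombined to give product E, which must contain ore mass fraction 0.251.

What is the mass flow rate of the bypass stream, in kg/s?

All 2933×0.193 = 566.07 kg/s of ore reaches E, so E = 566.07/0.251 = 2255.3 kg/s and vapour = 677.75 kg/s.
The evaporator receives (1−α)·2933 of feed at 0.807 water and removes 0.688 of that water:
0.688×0.807×(1−α)×2933 = 677.75
(1−α) = 677.75/1628.4 = 0.4162;  α = 0.5838.
Bypass flow = 0.5838×2933 = 1712.3 kg/s.

1712 kg/s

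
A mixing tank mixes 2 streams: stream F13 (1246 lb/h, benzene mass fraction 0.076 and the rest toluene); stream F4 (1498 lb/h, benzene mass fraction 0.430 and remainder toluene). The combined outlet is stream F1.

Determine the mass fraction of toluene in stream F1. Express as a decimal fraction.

Total flow out = 1246 + 1498 = 2744 lb/h.
toluene in = 1246×0.924 + 1498×0.570 = 2005.2 lb/h.
toluene mass fraction in F1 = 2005.2/2744 = 0.731.

0.731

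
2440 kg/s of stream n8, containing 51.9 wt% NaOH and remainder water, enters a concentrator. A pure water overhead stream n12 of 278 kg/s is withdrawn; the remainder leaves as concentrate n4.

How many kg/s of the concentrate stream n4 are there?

Concentrate = 2440 − 278 = 2162 kg/s.

2162 kg/s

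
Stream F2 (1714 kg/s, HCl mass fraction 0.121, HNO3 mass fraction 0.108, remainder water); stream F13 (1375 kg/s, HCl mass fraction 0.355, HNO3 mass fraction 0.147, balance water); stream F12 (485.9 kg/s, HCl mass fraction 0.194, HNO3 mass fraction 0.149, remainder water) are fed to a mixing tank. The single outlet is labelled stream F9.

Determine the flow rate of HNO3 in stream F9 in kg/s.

459.6 kg/s

HNO3 out = HNO3 in = 1714×0.108 + 1375×0.147 + 485.9×0.149 = 459.64 kg/s.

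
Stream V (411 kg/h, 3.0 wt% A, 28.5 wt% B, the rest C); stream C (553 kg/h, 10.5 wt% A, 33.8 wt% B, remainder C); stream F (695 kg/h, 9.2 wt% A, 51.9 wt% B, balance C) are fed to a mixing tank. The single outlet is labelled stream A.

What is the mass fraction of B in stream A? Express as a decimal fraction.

0.401

Total flow out = 411 + 553 + 695 = 1659 kg/h.
B in = 411×0.285 + 553×0.338 + 695×0.519 = 664.75 kg/h.
B mass fraction in A = 664.75/1659 = 0.401.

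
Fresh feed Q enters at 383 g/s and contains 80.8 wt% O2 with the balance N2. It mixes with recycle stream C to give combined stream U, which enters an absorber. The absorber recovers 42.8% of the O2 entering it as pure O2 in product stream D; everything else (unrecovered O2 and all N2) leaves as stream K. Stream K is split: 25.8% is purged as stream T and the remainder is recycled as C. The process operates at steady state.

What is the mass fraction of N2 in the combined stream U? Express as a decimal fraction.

0.346

N2 enters only via Q and leaves only via the purge: 383×0.192 = 0.258×(N2 in K), and the absorber passes all N2, so N2 in U = N2 in K = 285.02 g/s.
O2 in U: m_A = 383×0.808 + (1−0.258)·(1−0.428)·m_A, so m_A = 309.46/0.5756 = 537.66 g/s.
U = 537.66 + 285.02 = 822.68 g/s.
N2 fraction in U = 285.02/822.68 = 0.346.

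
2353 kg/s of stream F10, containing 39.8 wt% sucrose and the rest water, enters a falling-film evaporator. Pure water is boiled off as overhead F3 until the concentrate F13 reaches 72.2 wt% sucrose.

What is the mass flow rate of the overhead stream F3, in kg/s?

sucrose is conserved: 2353×0.398 = 936.49 kg/s all reports to the concentrate.
Concentrate = 936.49/(target fraction) = 1297.1 kg/s.
Overhead = 2353 − 1297.1 = 1055.9 kg/s.

1056 kg/s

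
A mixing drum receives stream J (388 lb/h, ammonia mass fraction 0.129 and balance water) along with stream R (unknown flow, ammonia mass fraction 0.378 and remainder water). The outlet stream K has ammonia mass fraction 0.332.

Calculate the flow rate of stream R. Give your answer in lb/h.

1712 lb/h

Let R be the unknown flow. Total out = 388 + R.
ammonia balance: 50.052 + 0.378·R = 0.332·(388 + R)
(0.378 − 0.332)·R = 0.332×388 − 50.052 = 78.764
R = 78.764 / 0.046 = 1712.3 lb/h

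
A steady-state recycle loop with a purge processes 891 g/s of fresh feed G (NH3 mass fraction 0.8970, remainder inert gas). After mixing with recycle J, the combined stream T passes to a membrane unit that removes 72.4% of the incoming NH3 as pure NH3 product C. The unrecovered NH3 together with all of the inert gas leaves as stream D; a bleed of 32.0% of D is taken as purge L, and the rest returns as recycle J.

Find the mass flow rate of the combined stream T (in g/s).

inert gas enters only via G and leaves only via the purge: 891×0.103 = 0.320×(inert gas in D), and the membrane unit passes all inert gas, so inert gas in T = inert gas in D = 286.79 g/s.
NH3 in T: m_A = 891×0.897 + (1−0.320)·(1−0.724)·m_A, so m_A = 799.23/0.8123 = 983.88 g/s.
T = 983.88 + 286.79 = 1270.7 g/s.

1271 g/s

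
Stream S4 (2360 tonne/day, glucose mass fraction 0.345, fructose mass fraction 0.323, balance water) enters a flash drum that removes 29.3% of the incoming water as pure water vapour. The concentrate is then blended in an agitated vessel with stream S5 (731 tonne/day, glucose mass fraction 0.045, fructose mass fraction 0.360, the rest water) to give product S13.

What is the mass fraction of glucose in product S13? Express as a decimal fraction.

Vapour removed = 0.293×0.332×2360 = 229.57 tonne/day; concentrate = 2130.4 tonne/day.
glucose reaching the mixer = 814.2 (from concentrate) + 731×0.045 = 847.09 tonne/day.
Product flow = 2130.4 + 731 = 2861.4 tonne/day; glucose fraction = 0.296.

0.296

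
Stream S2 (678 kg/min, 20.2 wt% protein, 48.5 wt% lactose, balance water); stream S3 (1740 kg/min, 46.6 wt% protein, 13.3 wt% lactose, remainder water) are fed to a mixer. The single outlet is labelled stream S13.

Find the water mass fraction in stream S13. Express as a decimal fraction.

0.376

Total flow out = 678 + 1740 = 2418 kg/min.
water in = 678×0.313 + 1740×0.401 = 909.95 kg/min.
water mass fraction in S13 = 909.95/2418 = 0.376.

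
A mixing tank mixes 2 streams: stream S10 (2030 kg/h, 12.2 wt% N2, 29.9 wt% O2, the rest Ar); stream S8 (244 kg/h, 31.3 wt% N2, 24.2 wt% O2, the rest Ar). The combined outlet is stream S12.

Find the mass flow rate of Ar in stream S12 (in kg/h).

1284 kg/h

Ar out = Ar in = 2030×0.579 + 244×0.445 = 1283.9 kg/h.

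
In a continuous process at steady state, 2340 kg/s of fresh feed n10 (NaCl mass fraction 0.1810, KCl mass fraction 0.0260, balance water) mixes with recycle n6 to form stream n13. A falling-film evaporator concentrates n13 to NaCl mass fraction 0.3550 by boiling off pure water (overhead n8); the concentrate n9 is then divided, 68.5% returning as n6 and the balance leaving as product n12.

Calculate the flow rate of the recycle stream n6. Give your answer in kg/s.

2594 kg/s

Overall NaCl balance (none leaves overhead): NaCl in fresh feed = NaCl in product, i.e. 2340×0.181 = (1−0.685)·n9·0.355.
n9 = 423.54/(0.355×0.315) = 3787.5 kg/s.
Recycle n6 = 0.685×3787.5 = 2594.5 kg/s.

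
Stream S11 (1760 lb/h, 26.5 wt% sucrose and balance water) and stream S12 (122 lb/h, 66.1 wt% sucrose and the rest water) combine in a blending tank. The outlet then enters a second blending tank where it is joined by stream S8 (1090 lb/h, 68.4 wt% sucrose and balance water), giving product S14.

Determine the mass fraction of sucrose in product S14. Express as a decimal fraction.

Overall, product flow = 2972 lb/h.
sucrose in = 1760×0.265 + 122×0.661 + 1090×0.684 = 1292.6 lb/h.
sucrose fraction in S14 = 0.435.

0.435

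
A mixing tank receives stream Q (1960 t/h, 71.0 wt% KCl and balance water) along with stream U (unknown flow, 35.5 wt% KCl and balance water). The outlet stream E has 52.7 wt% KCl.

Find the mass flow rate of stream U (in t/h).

2085 t/h

Let U be the unknown flow. Total out = 1960 + U.
KCl balance: 1391.6 + 0.355·U = 0.527·(1960 + U)
(0.355 − 0.527)·U = 0.527×1960 − 1391.6 = -358.68
U = -358.68 / -0.172 = 2085.3 t/h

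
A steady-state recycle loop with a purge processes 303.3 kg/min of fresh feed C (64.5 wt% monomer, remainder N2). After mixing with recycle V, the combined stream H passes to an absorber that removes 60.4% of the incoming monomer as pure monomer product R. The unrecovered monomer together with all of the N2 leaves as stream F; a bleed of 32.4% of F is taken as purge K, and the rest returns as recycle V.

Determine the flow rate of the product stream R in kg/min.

monomer in H: m_A = 303.3×0.645 + (1−0.324)·(1−0.604)·m_A, so m_A = 195.63/0.7323 = 267.14 kg/min.
Product R = 0.604×267.14 = 161.35 kg/min.

161.4 kg/min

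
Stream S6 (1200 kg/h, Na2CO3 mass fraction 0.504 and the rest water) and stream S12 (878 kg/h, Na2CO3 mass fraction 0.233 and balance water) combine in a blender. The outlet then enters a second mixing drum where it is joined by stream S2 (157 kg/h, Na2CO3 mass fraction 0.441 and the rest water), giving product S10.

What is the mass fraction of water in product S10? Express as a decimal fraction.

Overall, product flow = 2235 kg/h.
water in = 1200×0.496 + 878×0.767 + 157×0.559 = 1356.4 kg/h.
water fraction in S10 = 0.607.

0.607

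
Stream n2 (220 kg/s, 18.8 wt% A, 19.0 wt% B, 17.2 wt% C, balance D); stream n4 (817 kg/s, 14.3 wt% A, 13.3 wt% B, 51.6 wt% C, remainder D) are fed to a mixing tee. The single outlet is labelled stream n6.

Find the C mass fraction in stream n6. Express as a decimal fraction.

Total flow out = 220 + 817 = 1037 kg/s.
C in = 220×0.172 + 817×0.516 = 459.41 kg/s.
C mass fraction in n6 = 459.41/1037 = 0.4430.

0.4430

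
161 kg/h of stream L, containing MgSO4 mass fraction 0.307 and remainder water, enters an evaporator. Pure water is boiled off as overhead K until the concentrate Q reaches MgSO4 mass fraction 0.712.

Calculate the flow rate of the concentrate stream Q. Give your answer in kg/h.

69.42 kg/h

MgSO4 is conserved: 161×0.307 = 49.427 kg/h all reports to the concentrate.
Concentrate = 49.427/(target fraction) = 69.42 kg/h.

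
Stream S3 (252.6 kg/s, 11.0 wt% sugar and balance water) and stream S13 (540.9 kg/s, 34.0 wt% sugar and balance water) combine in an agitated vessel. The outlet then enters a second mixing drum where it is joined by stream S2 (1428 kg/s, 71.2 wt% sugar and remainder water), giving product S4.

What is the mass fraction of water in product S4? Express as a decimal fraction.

Overall, product flow = 2221.5 kg/s.
water in = 252.6×0.890 + 540.9×0.660 + 1428×0.288 = 993.07 kg/s.
water fraction in S4 = 0.4470.

0.4470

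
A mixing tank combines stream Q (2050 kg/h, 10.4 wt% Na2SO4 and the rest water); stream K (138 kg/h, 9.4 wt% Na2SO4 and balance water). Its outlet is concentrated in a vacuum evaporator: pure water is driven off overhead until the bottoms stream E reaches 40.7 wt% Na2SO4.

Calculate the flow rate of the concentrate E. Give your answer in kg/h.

555.7 kg/h

Na2SO4 entering = 2050×0.104 + 138×0.094 = 226.17 kg/h.
All Na2SO4 reports to E, so E = 226.17/0.407 = 555.71 kg/h.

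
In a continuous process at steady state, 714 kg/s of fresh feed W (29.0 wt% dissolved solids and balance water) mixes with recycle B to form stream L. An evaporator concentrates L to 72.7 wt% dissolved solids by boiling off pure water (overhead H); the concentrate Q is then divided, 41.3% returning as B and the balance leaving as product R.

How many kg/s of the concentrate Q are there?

Overall dissolved solids balance (none leaves overhead): dissolved solids in fresh feed = dissolved solids in product, i.e. 714×0.290 = (1−0.413)·Q·0.727.
Q = 207.06/(0.727×0.587) = 485.2 kg/s.

485.2 kg/s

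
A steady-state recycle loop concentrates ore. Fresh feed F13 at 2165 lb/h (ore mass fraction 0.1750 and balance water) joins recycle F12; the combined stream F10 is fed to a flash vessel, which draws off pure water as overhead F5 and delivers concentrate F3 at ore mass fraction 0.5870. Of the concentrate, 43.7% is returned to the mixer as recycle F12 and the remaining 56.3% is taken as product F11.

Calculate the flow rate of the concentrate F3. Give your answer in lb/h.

1146 lb/h

Overall ore balance (none leaves overhead): ore in fresh feed = ore in product, i.e. 2165×0.175 = (1−0.437)·F3·0.587.
F3 = 378.88/(0.587×0.563) = 1146.4 lb/h.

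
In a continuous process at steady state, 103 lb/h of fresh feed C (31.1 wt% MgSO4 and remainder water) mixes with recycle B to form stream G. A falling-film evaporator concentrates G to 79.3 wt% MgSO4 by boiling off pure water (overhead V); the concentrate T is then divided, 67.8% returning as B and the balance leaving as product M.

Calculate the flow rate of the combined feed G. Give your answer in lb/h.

188.1 lb/h

Overall MgSO4 balance (none leaves overhead): MgSO4 in fresh feed = MgSO4 in product, i.e. 103×0.311 = (1−0.678)·T·0.793.
T = 32.033/(0.793×0.322) = 125.45 lb/h.
Recycle B = 0.678×125.45 = 85.055 lb/h.
Combined feed G = 103 + 85.055 = 188.05 lb/h.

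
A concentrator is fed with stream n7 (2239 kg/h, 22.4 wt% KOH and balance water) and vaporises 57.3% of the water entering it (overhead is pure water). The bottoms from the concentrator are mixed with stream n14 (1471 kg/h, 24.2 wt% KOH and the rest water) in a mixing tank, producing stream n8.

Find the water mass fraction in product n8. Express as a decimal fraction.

0.684

Vapour removed = 0.573×0.776×2239 = 995.57 kg/h; concentrate = 1243.4 kg/h.
water reaching the mixer = 741.9 (from concentrate) + 1471×0.758 = 1856.9 kg/h.
Product flow = 1243.4 + 1471 = 2714.4 kg/h; water fraction = 0.684.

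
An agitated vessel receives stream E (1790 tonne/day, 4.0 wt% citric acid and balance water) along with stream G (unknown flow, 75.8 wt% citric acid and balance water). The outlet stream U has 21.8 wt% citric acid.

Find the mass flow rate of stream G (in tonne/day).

590 tonne/day

Let G be the unknown flow. Total out = 1790 + G.
citric acid balance: 71.6 + 0.758·G = 0.218·(1790 + G)
(0.758 − 0.218)·G = 0.218×1790 − 71.6 = 318.62
G = 318.62 / 0.540 = 590.04 tonne/day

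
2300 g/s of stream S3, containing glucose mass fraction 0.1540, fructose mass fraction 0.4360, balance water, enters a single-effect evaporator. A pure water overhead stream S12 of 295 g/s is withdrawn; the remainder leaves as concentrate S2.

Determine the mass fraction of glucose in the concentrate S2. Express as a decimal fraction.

0.1767

glucose is not removed: 2300×0.154 = 354.2 g/s of glucose enters S2.
Concentrate = 2300 − 295 = 2005 g/s.
Mass fraction = 354.2/2005 = 0.1767.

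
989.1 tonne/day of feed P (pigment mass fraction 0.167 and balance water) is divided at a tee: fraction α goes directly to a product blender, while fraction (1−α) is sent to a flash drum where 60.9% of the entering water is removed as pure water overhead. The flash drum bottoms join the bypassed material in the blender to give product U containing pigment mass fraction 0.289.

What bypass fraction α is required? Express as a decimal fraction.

All 989.1×0.167 = 165.18 tonne/day of pigment reaches U, so U = 165.18/0.289 = 571.56 tonne/day and vapour = 417.54 tonne/day.
The evaporator receives (1−α)·989.1 of feed at 0.833 water and removes 0.609 of that water:
0.609×0.833×(1−α)×989.1 = 417.54
(1−α) = 417.54/501.77 = 0.8321;  α = 0.1679.

0.168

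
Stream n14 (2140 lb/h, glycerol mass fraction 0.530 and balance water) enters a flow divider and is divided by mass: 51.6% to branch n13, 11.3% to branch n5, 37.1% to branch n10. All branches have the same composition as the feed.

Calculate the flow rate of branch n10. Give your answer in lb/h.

Branch n10 flow = 0.371×2140 = 793.94 lb/h.

793.9 lb/h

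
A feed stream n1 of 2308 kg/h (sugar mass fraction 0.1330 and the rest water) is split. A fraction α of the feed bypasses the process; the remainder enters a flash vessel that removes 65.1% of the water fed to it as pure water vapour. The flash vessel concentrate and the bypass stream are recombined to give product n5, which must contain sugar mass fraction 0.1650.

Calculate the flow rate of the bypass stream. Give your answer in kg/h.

All 2308×0.133 = 306.96 kg/h of sugar reaches n5, so n5 = 306.96/0.165 = 1860.4 kg/h and vapour = 447.61 kg/h.
The evaporator receives (1−α)·2308 of feed at 0.867 water and removes 0.651 of that water:
0.651×0.867×(1−α)×2308 = 447.61
(1−α) = 447.61/1302.7 = 0.3436;  α = 0.6564.
Bypass flow = 0.6564×2308 = 1514.9 kg/h.

1515 kg/h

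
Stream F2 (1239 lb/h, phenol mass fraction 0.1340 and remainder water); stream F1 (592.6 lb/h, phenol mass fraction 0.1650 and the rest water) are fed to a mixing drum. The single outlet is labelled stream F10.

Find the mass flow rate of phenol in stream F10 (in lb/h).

263.8 lb/h

phenol out = phenol in = 1239×0.134 + 592.6×0.165 = 263.81 lb/h.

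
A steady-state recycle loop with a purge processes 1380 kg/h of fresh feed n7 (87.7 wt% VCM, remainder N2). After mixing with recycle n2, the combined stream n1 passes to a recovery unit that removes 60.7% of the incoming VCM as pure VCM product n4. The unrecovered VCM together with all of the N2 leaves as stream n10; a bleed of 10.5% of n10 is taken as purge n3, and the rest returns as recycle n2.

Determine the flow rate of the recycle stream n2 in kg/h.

N2 enters only via n7 and leaves only via the purge: 1380×0.123 = 0.105×(N2 in n10), and the recovery unit passes all N2, so N2 in n1 = N2 in n10 = 1616.6 kg/h.
VCM in n1: m_A = 1380×0.877 + (1−0.105)·(1−0.607)·m_A, so m_A = 1210.3/0.6483 = 1866.9 kg/h.
n10 = (1−0.607)×1866.9 + 1616.6 = 2350.3 kg/h.
Recycle n2 = (1−0.105)×2350.3 = 2103.5 kg/h.

2103 kg/h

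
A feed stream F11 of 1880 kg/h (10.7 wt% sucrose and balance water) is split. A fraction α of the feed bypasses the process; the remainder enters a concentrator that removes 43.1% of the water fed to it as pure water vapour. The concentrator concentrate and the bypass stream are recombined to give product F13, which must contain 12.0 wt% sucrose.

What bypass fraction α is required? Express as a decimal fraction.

0.719

All 1880×0.107 = 201.16 kg/h of sucrose reaches F13, so F13 = 201.16/0.120 = 1676.3 kg/h and vapour = 203.67 kg/h.
The evaporator receives (1−α)·1880 of feed at 0.893 water and removes 0.431 of that water:
0.431×0.893×(1−α)×1880 = 203.67
(1−α) = 203.67/723.58 = 0.2815;  α = 0.7185.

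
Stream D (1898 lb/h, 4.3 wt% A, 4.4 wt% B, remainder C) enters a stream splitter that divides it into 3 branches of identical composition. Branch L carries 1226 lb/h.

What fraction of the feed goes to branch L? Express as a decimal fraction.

Fraction to L = 1226/1898 = 0.6459.

0.646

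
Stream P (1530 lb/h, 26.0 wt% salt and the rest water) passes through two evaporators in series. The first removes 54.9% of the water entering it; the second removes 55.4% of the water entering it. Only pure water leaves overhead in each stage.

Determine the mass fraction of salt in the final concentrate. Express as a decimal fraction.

water in feed = 1530×0.740 = 1132.2 lb/h.
After stage 1: water left = (1−0.549)×1132.2 = 510.62; stream total = 908.42 lb/h.
After stage 2: water left = (1−0.554)×510.62 = 227.74; final concentrate = 625.54 lb/h.
salt fraction = 397.8/625.54 = 0.6359.

0.6359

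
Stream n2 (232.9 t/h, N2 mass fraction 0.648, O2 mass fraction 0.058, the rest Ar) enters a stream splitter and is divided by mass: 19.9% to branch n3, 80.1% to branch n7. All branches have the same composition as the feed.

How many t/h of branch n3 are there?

46.35 t/h

Branch n3 flow = 0.199×232.9 = 46.347 t/h.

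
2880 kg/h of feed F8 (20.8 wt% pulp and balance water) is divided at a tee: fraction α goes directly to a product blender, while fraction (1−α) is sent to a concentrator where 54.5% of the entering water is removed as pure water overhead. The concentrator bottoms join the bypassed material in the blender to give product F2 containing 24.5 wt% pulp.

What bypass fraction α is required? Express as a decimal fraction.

0.650

All 2880×0.208 = 599.04 kg/h of pulp reaches F2, so F2 = 599.04/0.245 = 2445.1 kg/h and vapour = 434.94 kg/h.
The evaporator receives (1−α)·2880 of feed at 0.792 water and removes 0.545 of that water:
0.545×0.792×(1−α)×2880 = 434.94
(1−α) = 434.94/1243.1 = 0.3499;  α = 0.6501.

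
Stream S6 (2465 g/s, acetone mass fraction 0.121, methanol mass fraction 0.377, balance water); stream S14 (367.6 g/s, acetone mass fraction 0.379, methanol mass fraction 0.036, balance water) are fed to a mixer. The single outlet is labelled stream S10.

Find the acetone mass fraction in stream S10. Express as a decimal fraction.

0.154

Total flow out = 2465 + 367.6 = 2832.6 g/s.
acetone in = 2465×0.121 + 367.6×0.379 = 437.59 g/s.
acetone mass fraction in S10 = 437.59/2832.6 = 0.154.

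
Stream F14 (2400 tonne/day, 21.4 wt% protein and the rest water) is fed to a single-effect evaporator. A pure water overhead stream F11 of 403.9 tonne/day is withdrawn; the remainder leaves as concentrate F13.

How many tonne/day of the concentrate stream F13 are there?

1996 tonne/day

Concentrate = 2400 − 403.9 = 1996.1 tonne/day.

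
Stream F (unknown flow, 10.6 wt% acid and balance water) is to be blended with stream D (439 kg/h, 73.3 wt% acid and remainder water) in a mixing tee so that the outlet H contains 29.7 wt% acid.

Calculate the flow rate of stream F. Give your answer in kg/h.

1002 kg/h

Let F be the unknown flow. Total out = 439 + F.
acid balance: 321.79 + 0.106·F = 0.297·(439 + F)
(0.106 − 0.297)·F = 0.297×439 − 321.79 = -191.4
F = -191.4 / -0.191 = 1002.1 kg/h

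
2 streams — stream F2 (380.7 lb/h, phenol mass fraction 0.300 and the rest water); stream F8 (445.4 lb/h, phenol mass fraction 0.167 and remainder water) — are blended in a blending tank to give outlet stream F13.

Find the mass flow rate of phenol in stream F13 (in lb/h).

188.6 lb/h

phenol out = phenol in = 380.7×0.300 + 445.4×0.167 = 188.59 lb/h.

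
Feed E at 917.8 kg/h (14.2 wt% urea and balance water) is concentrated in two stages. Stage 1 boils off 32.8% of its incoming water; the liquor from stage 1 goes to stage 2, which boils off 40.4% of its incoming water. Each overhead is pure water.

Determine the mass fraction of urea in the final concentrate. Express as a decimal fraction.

0.292

water in feed = 917.8×0.858 = 787.47 kg/h.
After stage 1: water left = (1−0.328)×787.47 = 529.18; stream total = 659.51 kg/h.
After stage 2: water left = (1−0.404)×529.18 = 315.39; final concentrate = 445.72 kg/h.
urea fraction = 130.33/445.72 = 0.292.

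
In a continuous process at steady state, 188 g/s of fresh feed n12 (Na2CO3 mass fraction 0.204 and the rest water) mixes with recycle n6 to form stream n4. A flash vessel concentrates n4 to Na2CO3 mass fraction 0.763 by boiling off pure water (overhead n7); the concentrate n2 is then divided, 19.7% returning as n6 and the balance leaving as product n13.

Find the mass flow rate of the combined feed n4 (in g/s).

200.3 g/s

Overall Na2CO3 balance (none leaves overhead): Na2CO3 in fresh feed = Na2CO3 in product, i.e. 188×0.204 = (1−0.197)·n2·0.763.
n2 = 38.352/(0.763×0.803) = 62.596 g/s.
Recycle n6 = 0.197×62.596 = 12.331 g/s.
Combined feed n4 = 188 + 12.331 = 200.33 g/s.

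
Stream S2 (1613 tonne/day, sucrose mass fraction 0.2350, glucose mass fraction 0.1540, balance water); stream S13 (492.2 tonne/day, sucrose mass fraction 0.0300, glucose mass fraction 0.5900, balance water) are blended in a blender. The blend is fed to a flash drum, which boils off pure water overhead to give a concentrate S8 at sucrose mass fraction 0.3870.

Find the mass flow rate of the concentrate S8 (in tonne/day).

1018 tonne/day

sucrose entering = 1613×0.235 + 492.2×0.030 = 393.82 tonne/day.
All sucrose reports to S8, so S8 = 393.82/0.387 = 1017.6 tonne/day.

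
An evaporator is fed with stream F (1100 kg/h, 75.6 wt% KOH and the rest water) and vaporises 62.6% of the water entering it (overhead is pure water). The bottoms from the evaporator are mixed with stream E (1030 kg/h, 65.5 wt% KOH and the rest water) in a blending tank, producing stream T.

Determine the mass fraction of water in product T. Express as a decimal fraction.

0.2323

Vapour removed = 0.626×0.244×1100 = 168.02 kg/h; concentrate = 931.98 kg/h.
water reaching the mixer = 100.38 (from concentrate) + 1030×0.345 = 455.73 kg/h.
Product flow = 931.98 + 1030 = 1962 kg/h; water fraction = 0.2323.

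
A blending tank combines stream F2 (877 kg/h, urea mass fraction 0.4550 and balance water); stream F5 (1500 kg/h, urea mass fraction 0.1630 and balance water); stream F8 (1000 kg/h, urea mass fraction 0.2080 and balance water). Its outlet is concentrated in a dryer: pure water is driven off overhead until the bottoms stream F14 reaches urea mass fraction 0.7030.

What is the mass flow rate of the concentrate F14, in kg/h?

1211 kg/h

urea entering = 877×0.455 + 1500×0.163 + 1000×0.208 = 851.54 kg/h.
All urea reports to F14, so F14 = 851.54/0.703 = 1211.3 kg/h.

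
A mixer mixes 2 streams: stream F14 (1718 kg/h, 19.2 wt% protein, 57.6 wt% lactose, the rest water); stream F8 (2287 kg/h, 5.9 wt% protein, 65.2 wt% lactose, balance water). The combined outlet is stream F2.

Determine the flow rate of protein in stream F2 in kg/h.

464.8 kg/h

protein out = protein in = 1718×0.192 + 2287×0.059 = 464.79 kg/h.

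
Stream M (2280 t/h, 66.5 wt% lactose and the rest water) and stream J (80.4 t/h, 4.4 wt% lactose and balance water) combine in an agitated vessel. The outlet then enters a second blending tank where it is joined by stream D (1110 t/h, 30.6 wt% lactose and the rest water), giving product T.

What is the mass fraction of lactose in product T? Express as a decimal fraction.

Overall, product flow = 3470.4 t/h.
lactose in = 2280×0.665 + 80.4×0.044 + 1110×0.306 = 1859.4 t/h.
lactose fraction in T = 0.5358.

0.5358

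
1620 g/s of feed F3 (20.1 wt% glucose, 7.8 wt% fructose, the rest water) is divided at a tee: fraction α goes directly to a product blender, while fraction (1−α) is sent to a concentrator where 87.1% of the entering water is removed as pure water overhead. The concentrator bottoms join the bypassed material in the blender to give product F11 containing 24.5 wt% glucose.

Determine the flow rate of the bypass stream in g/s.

All 1620×0.201 = 325.62 g/s of glucose reaches F11, so F11 = 325.62/0.245 = 1329.1 g/s and vapour = 290.94 g/s.
The evaporator receives (1−α)·1620 of feed at 0.721 water and removes 0.871 of that water:
0.871×0.721×(1−α)×1620 = 290.94
(1−α) = 290.94/1017.3 = 0.2860;  α = 0.7140.
Bypass flow = 0.7140×1620 = 1156.7 g/s.

1157 g/s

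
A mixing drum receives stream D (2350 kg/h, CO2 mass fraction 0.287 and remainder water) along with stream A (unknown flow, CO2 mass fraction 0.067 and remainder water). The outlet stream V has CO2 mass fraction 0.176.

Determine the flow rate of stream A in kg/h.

2393 kg/h

Let A be the unknown flow. Total out = 2350 + A.
CO2 balance: 674.45 + 0.067·A = 0.176·(2350 + A)
(0.067 − 0.176)·A = 0.176×2350 − 674.45 = -260.85
A = -260.85 / -0.109 = 2393.1 kg/h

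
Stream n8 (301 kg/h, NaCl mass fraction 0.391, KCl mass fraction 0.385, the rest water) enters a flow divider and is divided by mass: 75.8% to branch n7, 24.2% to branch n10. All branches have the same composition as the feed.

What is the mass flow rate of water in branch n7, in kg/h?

Branch n7 total = 0.758×301 = 228.16 kg/h.
water in n7 = 0.224×228.16 = 51.107 kg/h.

51.11 kg/h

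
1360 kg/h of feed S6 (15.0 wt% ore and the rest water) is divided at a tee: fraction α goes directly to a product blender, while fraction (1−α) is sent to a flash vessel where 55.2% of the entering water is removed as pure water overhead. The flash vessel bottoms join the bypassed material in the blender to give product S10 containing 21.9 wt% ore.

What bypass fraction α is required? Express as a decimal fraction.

All 1360×0.150 = 204 kg/h of ore reaches S10, so S10 = 204/0.219 = 931.51 kg/h and vapour = 428.49 kg/h.
The evaporator receives (1−α)·1360 of feed at 0.850 water and removes 0.552 of that water:
0.552×0.850×(1−α)×1360 = 428.49
(1−α) = 428.49/638.11 = 0.6715;  α = 0.3285.

0.328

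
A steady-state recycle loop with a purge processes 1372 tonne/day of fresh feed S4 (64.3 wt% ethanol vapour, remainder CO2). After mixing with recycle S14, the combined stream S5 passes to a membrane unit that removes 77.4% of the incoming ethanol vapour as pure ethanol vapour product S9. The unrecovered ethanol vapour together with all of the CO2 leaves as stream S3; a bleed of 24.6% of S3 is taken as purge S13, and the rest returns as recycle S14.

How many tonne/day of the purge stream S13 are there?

CO2 enters only via S4 and leaves only via the purge: 1372×0.357 = 0.246×(CO2 in S3), and the membrane unit passes all CO2, so CO2 in S5 = CO2 in S3 = 1991.1 tonne/day.
ethanol vapour in S5: m_A = 1372×0.643 + (1−0.246)·(1−0.774)·m_A, so m_A = 882.2/0.8296 = 1063.4 tonne/day.
S3 = (1−0.774)×1063.4 + 1991.1 = 2231.4 tonne/day.
Purge S13 = 0.246×2231.4 = 548.93 tonne/day.

548.9 tonne/day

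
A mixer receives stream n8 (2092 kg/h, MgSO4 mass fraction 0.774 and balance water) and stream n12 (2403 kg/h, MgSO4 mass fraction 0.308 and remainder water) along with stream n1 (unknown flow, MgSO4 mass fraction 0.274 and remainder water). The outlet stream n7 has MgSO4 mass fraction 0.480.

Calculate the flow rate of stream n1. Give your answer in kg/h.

979.3 kg/h

Let n1 be the unknown flow. Total out = 4495 + n1.
MgSO4 balance: 2359.3 + 0.274·n1 = 0.480·(4495 + n1)
(0.274 − 0.480)·n1 = 0.480×4495 − 2359.3 = -201.73
n1 = -201.73 / -0.206 = 979.28 kg/h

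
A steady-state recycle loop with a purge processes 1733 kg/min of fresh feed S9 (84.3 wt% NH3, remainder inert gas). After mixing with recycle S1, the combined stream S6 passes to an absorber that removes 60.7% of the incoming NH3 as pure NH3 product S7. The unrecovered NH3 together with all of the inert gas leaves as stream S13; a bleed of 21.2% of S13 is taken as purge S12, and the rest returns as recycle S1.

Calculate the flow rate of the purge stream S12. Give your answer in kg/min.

inert gas enters only via S9 and leaves only via the purge: 1733×0.157 = 0.212×(inert gas in S13), and the absorber passes all inert gas, so inert gas in S6 = inert gas in S13 = 1283.4 kg/min.
NH3 in S6: m_A = 1733×0.843 + (1−0.212)·(1−0.607)·m_A, so m_A = 1460.9/0.6903 = 2116.3 kg/min.
S13 = (1−0.607)×2116.3 + 1283.4 = 2115.1 kg/min.
Purge S12 = 0.212×2115.1 = 448.4 kg/min.

448.4 kg/min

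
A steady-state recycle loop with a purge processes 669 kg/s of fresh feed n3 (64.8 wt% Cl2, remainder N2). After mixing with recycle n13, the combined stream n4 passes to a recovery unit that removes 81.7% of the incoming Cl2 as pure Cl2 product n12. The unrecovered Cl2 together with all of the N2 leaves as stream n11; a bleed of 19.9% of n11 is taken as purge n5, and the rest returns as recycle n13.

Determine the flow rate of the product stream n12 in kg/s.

415 kg/s

Cl2 in n4: m_A = 669×0.648 + (1−0.199)·(1−0.817)·m_A, so m_A = 433.51/0.8534 = 507.97 kg/s.
Product n12 = 0.817×507.97 = 415.01 kg/s.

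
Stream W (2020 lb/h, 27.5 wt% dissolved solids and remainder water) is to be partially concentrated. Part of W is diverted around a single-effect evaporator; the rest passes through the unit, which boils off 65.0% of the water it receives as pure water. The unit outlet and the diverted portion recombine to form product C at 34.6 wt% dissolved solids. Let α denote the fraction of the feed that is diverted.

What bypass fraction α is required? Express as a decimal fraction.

All 2020×0.275 = 555.5 lb/h of dissolved solids reaches C, so C = 555.5/0.346 = 1605.5 lb/h and vapour = 414.51 lb/h.
The evaporator receives (1−α)·2020 of feed at 0.725 water and removes 0.650 of that water:
0.650×0.725×(1−α)×2020 = 414.51
(1−α) = 414.51/951.93 = 0.4354;  α = 0.5646.

0.565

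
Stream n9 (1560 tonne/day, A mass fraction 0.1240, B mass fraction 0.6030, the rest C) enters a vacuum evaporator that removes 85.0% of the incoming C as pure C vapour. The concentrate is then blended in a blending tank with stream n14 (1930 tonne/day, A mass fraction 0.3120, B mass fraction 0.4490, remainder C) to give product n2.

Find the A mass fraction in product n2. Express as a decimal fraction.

Vapour removed = 0.850×0.273×1560 = 362 tonne/day; concentrate = 1198 tonne/day.
A reaching the mixer = 193.44 (from concentrate) + 1930×0.312 = 795.6 tonne/day.
Product flow = 1198 + 1930 = 3128 tonne/day; A fraction = 0.2543.

0.2543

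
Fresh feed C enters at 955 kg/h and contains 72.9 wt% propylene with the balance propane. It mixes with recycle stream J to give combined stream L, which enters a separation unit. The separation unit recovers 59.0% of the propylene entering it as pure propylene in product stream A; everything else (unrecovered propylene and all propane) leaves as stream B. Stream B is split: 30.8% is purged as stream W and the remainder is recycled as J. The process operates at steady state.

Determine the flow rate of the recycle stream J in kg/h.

propane enters only via C and leaves only via the purge: 955×0.271 = 0.308×(propane in B), and the separation unit passes all propane, so propane in L = propane in B = 840.28 kg/h.
propylene in L: m_A = 955×0.729 + (1−0.308)·(1−0.590)·m_A, so m_A = 696.19/0.7163 = 971.96 kg/h.
B = (1−0.590)×971.96 + 840.28 = 1238.8 kg/h.
Recycle J = (1−0.308)×1238.8 = 857.24 kg/h.

857.2 kg/h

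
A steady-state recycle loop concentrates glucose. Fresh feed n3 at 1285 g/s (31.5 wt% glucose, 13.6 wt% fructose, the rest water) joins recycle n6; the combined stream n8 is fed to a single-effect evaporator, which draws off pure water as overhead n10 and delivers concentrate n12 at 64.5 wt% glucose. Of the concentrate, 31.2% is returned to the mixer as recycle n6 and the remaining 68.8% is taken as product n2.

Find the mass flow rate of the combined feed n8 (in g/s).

Overall glucose balance (none leaves overhead): glucose in fresh feed = glucose in product, i.e. 1285×0.315 = (1−0.312)·n12·0.645.
n12 = 404.77/(0.645×0.688) = 912.15 g/s.
Recycle n6 = 0.312×912.15 = 284.59 g/s.
Combined feed n8 = 1285 + 284.59 = 1569.6 g/s.

1570 g/s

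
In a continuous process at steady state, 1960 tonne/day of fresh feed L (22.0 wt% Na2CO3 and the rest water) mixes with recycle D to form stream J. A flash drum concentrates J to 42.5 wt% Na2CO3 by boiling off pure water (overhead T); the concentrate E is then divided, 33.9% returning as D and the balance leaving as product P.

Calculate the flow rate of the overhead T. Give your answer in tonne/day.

Overall Na2CO3 balance (none leaves overhead): Na2CO3 in fresh feed = Na2CO3 in product, i.e. 1960×0.220 = (1−0.339)·E·0.425.
E = 431.2/(0.425×0.661) = 1534.9 tonne/day.
Recycle D = 0.339×1534.9 = 520.34 tonne/day.
Combined feed J = 1960 + 520.34 = 2480.3 tonne/day.
Overhead T = J − E = 2480.3 − 1534.9 = 945.41 tonne/day.

945.4 tonne/day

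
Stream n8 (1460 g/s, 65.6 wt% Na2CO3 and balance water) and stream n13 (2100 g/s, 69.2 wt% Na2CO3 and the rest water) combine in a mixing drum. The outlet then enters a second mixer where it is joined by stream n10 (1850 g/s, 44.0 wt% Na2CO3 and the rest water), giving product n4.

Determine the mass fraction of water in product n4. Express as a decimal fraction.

Overall, product flow = 5410 g/s.
water in = 1460×0.344 + 2100×0.308 + 1850×0.560 = 2185 g/s.
water fraction in n4 = 0.4039.

0.4039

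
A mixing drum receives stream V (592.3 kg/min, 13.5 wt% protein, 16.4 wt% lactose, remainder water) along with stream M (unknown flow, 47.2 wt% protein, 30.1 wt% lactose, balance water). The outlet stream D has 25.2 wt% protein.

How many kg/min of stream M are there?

315 kg/min

Let M be the unknown flow. Total out = 592.3 + M.
protein balance: 79.96 + 0.472·M = 0.252·(592.3 + M)
(0.472 − 0.252)·M = 0.252×592.3 − 79.96 = 69.299
M = 69.299 / 0.220 = 315 kg/min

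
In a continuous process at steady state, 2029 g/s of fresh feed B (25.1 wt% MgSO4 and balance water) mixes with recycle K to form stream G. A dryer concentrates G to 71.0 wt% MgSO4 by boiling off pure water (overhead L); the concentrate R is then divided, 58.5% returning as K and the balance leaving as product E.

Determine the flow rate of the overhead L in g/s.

Overall MgSO4 balance (none leaves overhead): MgSO4 in fresh feed = MgSO4 in product, i.e. 2029×0.251 = (1−0.585)·R·0.710.
R = 509.28/(0.710×0.415) = 1728.4 g/s.
Recycle K = 0.585×1728.4 = 1011.1 g/s.
Combined feed G = 2029 + 1011.1 = 3040.1 g/s.
Overhead L = G − R = 3040.1 − 1728.4 = 1311.7 g/s.

1312 g/s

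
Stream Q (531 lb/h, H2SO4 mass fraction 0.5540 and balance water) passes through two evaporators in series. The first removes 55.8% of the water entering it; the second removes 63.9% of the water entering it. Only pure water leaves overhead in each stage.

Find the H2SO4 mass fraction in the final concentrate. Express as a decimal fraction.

0.8862

water in feed = 531×0.446 = 236.83 lb/h.
After stage 1: water left = (1−0.558)×236.83 = 104.68; stream total = 398.85 lb/h.
After stage 2: water left = (1−0.639)×104.68 = 37.788; final concentrate = 331.96 lb/h.
H2SO4 fraction = 294.17/331.96 = 0.8862.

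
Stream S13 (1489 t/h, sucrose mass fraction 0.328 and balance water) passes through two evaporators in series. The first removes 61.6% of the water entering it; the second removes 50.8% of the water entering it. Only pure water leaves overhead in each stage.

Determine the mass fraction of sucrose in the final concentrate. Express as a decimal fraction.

water in feed = 1489×0.672 = 1000.6 t/h.
After stage 1: water left = (1−0.616)×1000.6 = 384.23; stream total = 872.63 t/h.
After stage 2: water left = (1−0.508)×384.23 = 189.04; final concentrate = 677.43 t/h.
sucrose fraction = 488.39/677.43 = 0.721.

0.721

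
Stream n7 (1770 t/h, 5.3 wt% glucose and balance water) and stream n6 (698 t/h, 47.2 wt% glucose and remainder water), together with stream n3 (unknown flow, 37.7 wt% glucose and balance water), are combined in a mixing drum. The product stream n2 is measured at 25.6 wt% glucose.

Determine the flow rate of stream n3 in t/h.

Let n3 be the unknown flow. Total out = 2468 + n3.
glucose balance: 423.27 + 0.377·n3 = 0.256·(2468 + n3)
(0.377 − 0.256)·n3 = 0.256×2468 − 423.27 = 208.54
n3 = 208.54 / 0.121 = 1723.5 t/h

1723 t/h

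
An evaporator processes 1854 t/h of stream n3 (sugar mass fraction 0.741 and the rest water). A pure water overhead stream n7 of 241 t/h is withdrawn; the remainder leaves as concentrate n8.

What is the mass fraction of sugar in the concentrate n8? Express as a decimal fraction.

0.852

sugar is not removed: 1854×0.741 = 1373.8 t/h of sugar enters n8.
Concentrate = 1854 − 241 = 1613 t/h.
Mass fraction = 1373.8/1613 = 0.852.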